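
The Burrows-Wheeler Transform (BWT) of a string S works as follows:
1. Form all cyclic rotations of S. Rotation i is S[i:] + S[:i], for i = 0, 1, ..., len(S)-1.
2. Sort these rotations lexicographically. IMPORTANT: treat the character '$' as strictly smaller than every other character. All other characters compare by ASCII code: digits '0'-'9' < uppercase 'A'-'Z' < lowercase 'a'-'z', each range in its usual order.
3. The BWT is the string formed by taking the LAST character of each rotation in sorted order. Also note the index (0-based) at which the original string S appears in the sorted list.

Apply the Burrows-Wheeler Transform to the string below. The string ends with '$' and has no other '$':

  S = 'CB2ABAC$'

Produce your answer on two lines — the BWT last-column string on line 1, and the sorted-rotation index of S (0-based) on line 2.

All 8 rotations (rotation i = S[i:]+S[:i]):
  rot[0] = CB2ABAC$
  rot[1] = B2ABAC$C
  rot[2] = 2ABAC$CB
  rot[3] = ABAC$CB2
  rot[4] = BAC$CB2A
  rot[5] = AC$CB2AB
  rot[6] = C$CB2ABA
  rot[7] = $CB2ABAC
Sorted (with $ < everything):
  sorted[0] = $CB2ABAC  (last char: 'C')
  sorted[1] = 2ABAC$CB  (last char: 'B')
  sorted[2] = ABAC$CB2  (last char: '2')
  sorted[3] = AC$CB2AB  (last char: 'B')
  sorted[4] = B2ABAC$C  (last char: 'C')
  sorted[5] = BAC$CB2A  (last char: 'A')
  sorted[6] = C$CB2ABA  (last char: 'A')
  sorted[7] = CB2ABAC$  (last char: '$')
Last column: CB2BCAA$
Original string S is at sorted index 7

Answer: CB2BCAA$
7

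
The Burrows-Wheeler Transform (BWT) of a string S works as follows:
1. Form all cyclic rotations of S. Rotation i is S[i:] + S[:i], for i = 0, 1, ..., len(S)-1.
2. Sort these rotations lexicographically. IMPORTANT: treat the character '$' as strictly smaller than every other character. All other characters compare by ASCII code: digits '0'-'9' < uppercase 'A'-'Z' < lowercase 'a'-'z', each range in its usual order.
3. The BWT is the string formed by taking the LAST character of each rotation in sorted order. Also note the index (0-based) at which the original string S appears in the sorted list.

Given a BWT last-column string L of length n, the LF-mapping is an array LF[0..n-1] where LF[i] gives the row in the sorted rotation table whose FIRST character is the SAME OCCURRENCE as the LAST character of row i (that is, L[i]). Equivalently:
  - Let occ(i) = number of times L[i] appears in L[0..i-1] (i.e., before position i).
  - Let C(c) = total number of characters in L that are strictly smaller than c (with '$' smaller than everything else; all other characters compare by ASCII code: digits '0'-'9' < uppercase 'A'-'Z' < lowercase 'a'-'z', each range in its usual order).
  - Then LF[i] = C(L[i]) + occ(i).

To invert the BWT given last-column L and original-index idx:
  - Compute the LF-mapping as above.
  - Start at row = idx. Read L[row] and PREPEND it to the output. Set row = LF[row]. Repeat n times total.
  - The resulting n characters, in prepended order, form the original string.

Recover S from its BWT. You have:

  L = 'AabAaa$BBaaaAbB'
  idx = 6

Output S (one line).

Answer: BbbAAaaaaBaBaA$

Derivation:
LF mapping: 1 7 13 2 8 9 0 4 5 10 11 12 3 14 6
Walk LF starting at row 6, prepending L[row]:
  step 1: row=6, L[6]='$', prepend. Next row=LF[6]=0
  step 2: row=0, L[0]='A', prepend. Next row=LF[0]=1
  step 3: row=1, L[1]='a', prepend. Next row=LF[1]=7
  step 4: row=7, L[7]='B', prepend. Next row=LF[7]=4
  step 5: row=4, L[4]='a', prepend. Next row=LF[4]=8
  step 6: row=8, L[8]='B', prepend. Next row=LF[8]=5
  step 7: row=5, L[5]='a', prepend. Next row=LF[5]=9
  step 8: row=9, L[9]='a', prepend. Next row=LF[9]=10
  step 9: row=10, L[10]='a', prepend. Next row=LF[10]=11
  step 10: row=11, L[11]='a', prepend. Next row=LF[11]=12
  step 11: row=12, L[12]='A', prepend. Next row=LF[12]=3
  step 12: row=3, L[3]='A', prepend. Next row=LF[3]=2
  step 13: row=2, L[2]='b', prepend. Next row=LF[2]=13
  step 14: row=13, L[13]='b', prepend. Next row=LF[13]=14
  step 15: row=14, L[14]='B', prepend. Next row=LF[14]=6
Reversed output: BbbAAaaaaBaBaA$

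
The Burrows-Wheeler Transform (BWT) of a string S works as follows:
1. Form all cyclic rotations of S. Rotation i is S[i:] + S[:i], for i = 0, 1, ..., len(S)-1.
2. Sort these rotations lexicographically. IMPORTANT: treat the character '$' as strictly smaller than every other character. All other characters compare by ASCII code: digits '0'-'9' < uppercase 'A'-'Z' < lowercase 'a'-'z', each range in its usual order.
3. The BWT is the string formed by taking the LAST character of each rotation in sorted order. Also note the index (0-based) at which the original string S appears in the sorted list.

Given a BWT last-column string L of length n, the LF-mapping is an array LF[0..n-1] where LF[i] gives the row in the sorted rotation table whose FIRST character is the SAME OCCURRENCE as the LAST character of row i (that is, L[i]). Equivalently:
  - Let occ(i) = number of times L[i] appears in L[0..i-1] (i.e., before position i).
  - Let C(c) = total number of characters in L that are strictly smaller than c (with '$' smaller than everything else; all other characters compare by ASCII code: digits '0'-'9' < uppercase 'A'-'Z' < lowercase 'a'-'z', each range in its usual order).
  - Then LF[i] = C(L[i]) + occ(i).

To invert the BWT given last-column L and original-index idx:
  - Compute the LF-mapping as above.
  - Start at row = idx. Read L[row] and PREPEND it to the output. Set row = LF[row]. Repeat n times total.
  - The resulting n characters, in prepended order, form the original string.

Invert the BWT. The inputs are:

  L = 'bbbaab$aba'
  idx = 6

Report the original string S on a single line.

Answer: baabaabbb$

Derivation:
LF mapping: 5 6 7 1 2 8 0 3 9 4
Walk LF starting at row 6, prepending L[row]:
  step 1: row=6, L[6]='$', prepend. Next row=LF[6]=0
  step 2: row=0, L[0]='b', prepend. Next row=LF[0]=5
  step 3: row=5, L[5]='b', prepend. Next row=LF[5]=8
  step 4: row=8, L[8]='b', prepend. Next row=LF[8]=9
  step 5: row=9, L[9]='a', prepend. Next row=LF[9]=4
  step 6: row=4, L[4]='a', prepend. Next row=LF[4]=2
  step 7: row=2, L[2]='b', prepend. Next row=LF[2]=7
  step 8: row=7, L[7]='a', prepend. Next row=LF[7]=3
  step 9: row=3, L[3]='a', prepend. Next row=LF[3]=1
  step 10: row=1, L[1]='b', prepend. Next row=LF[1]=6
Reversed output: baabaabbb$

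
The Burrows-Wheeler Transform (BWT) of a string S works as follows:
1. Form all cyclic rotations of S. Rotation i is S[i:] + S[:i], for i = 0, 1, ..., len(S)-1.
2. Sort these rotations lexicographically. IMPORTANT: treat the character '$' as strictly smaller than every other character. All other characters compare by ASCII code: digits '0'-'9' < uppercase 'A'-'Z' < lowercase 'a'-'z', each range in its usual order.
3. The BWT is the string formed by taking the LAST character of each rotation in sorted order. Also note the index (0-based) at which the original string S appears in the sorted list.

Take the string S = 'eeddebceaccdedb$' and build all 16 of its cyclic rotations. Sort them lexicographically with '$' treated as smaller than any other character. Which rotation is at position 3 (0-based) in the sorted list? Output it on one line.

Answer: bceaccdedb$eedde

Derivation:
All 16 rotations (rotation i = S[i:]+S[:i]):
  rot[0] = eeddebceaccdedb$
  rot[1] = eddebceaccdedb$e
  rot[2] = ddebceaccdedb$ee
  rot[3] = debceaccdedb$eed
  rot[4] = ebceaccdedb$eedd
  rot[5] = bceaccdedb$eedde
  rot[6] = ceaccdedb$eeddeb
  rot[7] = eaccdedb$eeddebc
  rot[8] = accdedb$eeddebce
  rot[9] = ccdedb$eeddebcea
  rot[10] = cdedb$eeddebceac
  rot[11] = dedb$eeddebceacc
  rot[12] = edb$eeddebceaccd
  rot[13] = db$eeddebceaccde
  rot[14] = b$eeddebceaccded
  rot[15] = $eeddebceaccdedb
Sorted (with $ < everything):
  sorted[0] = $eeddebceaccdedb
  sorted[1] = accdedb$eeddebce
  sorted[2] = b$eeddebceaccded
  sorted[3] = bceaccdedb$eedde
  sorted[4] = ccdedb$eeddebcea
  sorted[5] = cdedb$eeddebceac
  sorted[6] = ceaccdedb$eeddeb
  sorted[7] = db$eeddebceaccde
  sorted[8] = ddebceaccdedb$ee
  sorted[9] = debceaccdedb$eed
  sorted[10] = dedb$eeddebceacc
  sorted[11] = eaccdedb$eeddebc
  sorted[12] = ebceaccdedb$eedd
  sorted[13] = edb$eeddebceaccd
  sorted[14] = eddebceaccdedb$e
  sorted[15] = eeddebceaccdedb$
sorted[3] = bceaccdedb$eedde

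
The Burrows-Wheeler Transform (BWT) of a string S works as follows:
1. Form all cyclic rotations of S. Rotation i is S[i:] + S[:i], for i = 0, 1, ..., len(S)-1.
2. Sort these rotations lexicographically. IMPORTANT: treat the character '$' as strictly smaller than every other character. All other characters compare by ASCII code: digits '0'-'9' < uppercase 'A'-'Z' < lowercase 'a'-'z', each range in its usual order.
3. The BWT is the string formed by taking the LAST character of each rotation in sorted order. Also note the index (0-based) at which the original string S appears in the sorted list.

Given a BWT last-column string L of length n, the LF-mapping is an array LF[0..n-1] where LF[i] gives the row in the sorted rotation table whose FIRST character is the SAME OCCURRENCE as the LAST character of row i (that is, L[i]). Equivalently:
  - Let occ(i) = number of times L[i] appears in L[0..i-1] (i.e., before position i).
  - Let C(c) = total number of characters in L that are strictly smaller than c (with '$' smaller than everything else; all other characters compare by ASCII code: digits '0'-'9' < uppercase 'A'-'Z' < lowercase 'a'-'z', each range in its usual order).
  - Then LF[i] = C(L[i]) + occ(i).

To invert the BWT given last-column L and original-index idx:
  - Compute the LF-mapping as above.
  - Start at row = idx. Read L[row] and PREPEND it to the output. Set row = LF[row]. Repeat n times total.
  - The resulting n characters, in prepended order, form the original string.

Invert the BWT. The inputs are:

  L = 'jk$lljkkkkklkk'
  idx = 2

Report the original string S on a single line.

LF mapping: 1 3 0 11 12 2 4 5 6 7 8 13 9 10
Walk LF starting at row 2, prepending L[row]:
  step 1: row=2, L[2]='$', prepend. Next row=LF[2]=0
  step 2: row=0, L[0]='j', prepend. Next row=LF[0]=1
  step 3: row=1, L[1]='k', prepend. Next row=LF[1]=3
  step 4: row=3, L[3]='l', prepend. Next row=LF[3]=11
  step 5: row=11, L[11]='l', prepend. Next row=LF[11]=13
  step 6: row=13, L[13]='k', prepend. Next row=LF[13]=10
  step 7: row=10, L[10]='k', prepend. Next row=LF[10]=8
  step 8: row=8, L[8]='k', prepend. Next row=LF[8]=6
  step 9: row=6, L[6]='k', prepend. Next row=LF[6]=4
  step 10: row=4, L[4]='l', prepend. Next row=LF[4]=12
  step 11: row=12, L[12]='k', prepend. Next row=LF[12]=9
  step 12: row=9, L[9]='k', prepend. Next row=LF[9]=7
  step 13: row=7, L[7]='k', prepend. Next row=LF[7]=5
  step 14: row=5, L[5]='j', prepend. Next row=LF[5]=2
Reversed output: jkkklkkkkllkj$

Answer: jkkklkkkkllkj$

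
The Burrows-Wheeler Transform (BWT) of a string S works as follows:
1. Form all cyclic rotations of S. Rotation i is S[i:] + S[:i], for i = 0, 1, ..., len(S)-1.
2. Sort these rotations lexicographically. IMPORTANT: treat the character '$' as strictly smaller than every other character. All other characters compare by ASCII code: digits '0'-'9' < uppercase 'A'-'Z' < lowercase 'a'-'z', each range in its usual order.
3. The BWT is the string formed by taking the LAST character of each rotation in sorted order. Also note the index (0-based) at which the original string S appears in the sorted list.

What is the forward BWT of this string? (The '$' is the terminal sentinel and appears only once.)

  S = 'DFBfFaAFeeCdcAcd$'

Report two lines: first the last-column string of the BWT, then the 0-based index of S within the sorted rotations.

Answer: dacFe$DfAFdAcCeFB
5

Derivation:
All 17 rotations (rotation i = S[i:]+S[:i]):
  rot[0] = DFBfFaAFeeCdcAcd$
  rot[1] = FBfFaAFeeCdcAcd$D
  rot[2] = BfFaAFeeCdcAcd$DF
  rot[3] = fFaAFeeCdcAcd$DFB
  rot[4] = FaAFeeCdcAcd$DFBf
  rot[5] = aAFeeCdcAcd$DFBfF
  rot[6] = AFeeCdcAcd$DFBfFa
  rot[7] = FeeCdcAcd$DFBfFaA
  rot[8] = eeCdcAcd$DFBfFaAF
  rot[9] = eCdcAcd$DFBfFaAFe
  rot[10] = CdcAcd$DFBfFaAFee
  rot[11] = dcAcd$DFBfFaAFeeC
  rot[12] = cAcd$DFBfFaAFeeCd
  rot[13] = Acd$DFBfFaAFeeCdc
  rot[14] = cd$DFBfFaAFeeCdcA
  rot[15] = d$DFBfFaAFeeCdcAc
  rot[16] = $DFBfFaAFeeCdcAcd
Sorted (with $ < everything):
  sorted[0] = $DFBfFaAFeeCdcAcd  (last char: 'd')
  sorted[1] = AFeeCdcAcd$DFBfFa  (last char: 'a')
  sorted[2] = Acd$DFBfFaAFeeCdc  (last char: 'c')
  sorted[3] = BfFaAFeeCdcAcd$DF  (last char: 'F')
  sorted[4] = CdcAcd$DFBfFaAFee  (last char: 'e')
  sorted[5] = DFBfFaAFeeCdcAcd$  (last char: '$')
  sorted[6] = FBfFaAFeeCdcAcd$D  (last char: 'D')
  sorted[7] = FaAFeeCdcAcd$DFBf  (last char: 'f')
  sorted[8] = FeeCdcAcd$DFBfFaA  (last char: 'A')
  sorted[9] = aAFeeCdcAcd$DFBfF  (last char: 'F')
  sorted[10] = cAcd$DFBfFaAFeeCd  (last char: 'd')
  sorted[11] = cd$DFBfFaAFeeCdcA  (last char: 'A')
  sorted[12] = d$DFBfFaAFeeCdcAc  (last char: 'c')
  sorted[13] = dcAcd$DFBfFaAFeeC  (last char: 'C')
  sorted[14] = eCdcAcd$DFBfFaAFe  (last char: 'e')
  sorted[15] = eeCdcAcd$DFBfFaAF  (last char: 'F')
  sorted[16] = fFaAFeeCdcAcd$DFB  (last char: 'B')
Last column: dacFe$DfAFdAcCeFB
Original string S is at sorted index 5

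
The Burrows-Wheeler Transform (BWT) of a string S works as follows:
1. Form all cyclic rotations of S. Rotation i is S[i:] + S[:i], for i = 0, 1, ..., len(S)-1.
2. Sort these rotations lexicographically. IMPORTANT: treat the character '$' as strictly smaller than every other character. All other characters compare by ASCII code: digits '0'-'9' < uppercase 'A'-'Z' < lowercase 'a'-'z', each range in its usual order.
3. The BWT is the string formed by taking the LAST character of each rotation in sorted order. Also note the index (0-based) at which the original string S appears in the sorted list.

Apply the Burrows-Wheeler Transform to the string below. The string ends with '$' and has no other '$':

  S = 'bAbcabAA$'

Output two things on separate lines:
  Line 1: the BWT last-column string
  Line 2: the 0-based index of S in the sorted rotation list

Answer: AAbbca$Ab
6

Derivation:
All 9 rotations (rotation i = S[i:]+S[:i]):
  rot[0] = bAbcabAA$
  rot[1] = AbcabAA$b
  rot[2] = bcabAA$bA
  rot[3] = cabAA$bAb
  rot[4] = abAA$bAbc
  rot[5] = bAA$bAbca
  rot[6] = AA$bAbcab
  rot[7] = A$bAbcabA
  rot[8] = $bAbcabAA
Sorted (with $ < everything):
  sorted[0] = $bAbcabAA  (last char: 'A')
  sorted[1] = A$bAbcabA  (last char: 'A')
  sorted[2] = AA$bAbcab  (last char: 'b')
  sorted[3] = AbcabAA$b  (last char: 'b')
  sorted[4] = abAA$bAbc  (last char: 'c')
  sorted[5] = bAA$bAbca  (last char: 'a')
  sorted[6] = bAbcabAA$  (last char: '$')
  sorted[7] = bcabAA$bA  (last char: 'A')
  sorted[8] = cabAA$bAb  (last char: 'b')
Last column: AAbbca$Ab
Original string S is at sorted index 6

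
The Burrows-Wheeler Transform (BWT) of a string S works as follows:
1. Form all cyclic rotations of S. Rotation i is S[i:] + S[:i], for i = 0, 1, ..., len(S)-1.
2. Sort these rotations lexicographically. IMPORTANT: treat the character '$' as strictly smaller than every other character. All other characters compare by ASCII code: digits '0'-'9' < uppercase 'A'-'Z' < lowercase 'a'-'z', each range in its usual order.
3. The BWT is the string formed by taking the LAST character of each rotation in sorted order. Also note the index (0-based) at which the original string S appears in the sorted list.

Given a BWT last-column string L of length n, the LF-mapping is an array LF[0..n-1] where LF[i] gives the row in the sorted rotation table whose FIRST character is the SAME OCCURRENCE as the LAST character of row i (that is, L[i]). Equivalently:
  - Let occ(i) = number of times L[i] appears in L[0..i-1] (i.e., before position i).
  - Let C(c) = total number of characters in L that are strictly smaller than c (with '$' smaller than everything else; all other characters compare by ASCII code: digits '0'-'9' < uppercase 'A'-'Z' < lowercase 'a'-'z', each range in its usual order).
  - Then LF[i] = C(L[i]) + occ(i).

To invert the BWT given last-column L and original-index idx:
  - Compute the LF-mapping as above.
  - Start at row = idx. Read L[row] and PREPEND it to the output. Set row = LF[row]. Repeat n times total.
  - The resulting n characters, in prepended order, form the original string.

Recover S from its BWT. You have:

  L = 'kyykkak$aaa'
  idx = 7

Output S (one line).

LF mapping: 5 9 10 6 7 1 8 0 2 3 4
Walk LF starting at row 7, prepending L[row]:
  step 1: row=7, L[7]='$', prepend. Next row=LF[7]=0
  step 2: row=0, L[0]='k', prepend. Next row=LF[0]=5
  step 3: row=5, L[5]='a', prepend. Next row=LF[5]=1
  step 4: row=1, L[1]='y', prepend. Next row=LF[1]=9
  step 5: row=9, L[9]='a', prepend. Next row=LF[9]=3
  step 6: row=3, L[3]='k', prepend. Next row=LF[3]=6
  step 7: row=6, L[6]='k', prepend. Next row=LF[6]=8
  step 8: row=8, L[8]='a', prepend. Next row=LF[8]=2
  step 9: row=2, L[2]='y', prepend. Next row=LF[2]=10
  step 10: row=10, L[10]='a', prepend. Next row=LF[10]=4
  step 11: row=4, L[4]='k', prepend. Next row=LF[4]=7
Reversed output: kayakkayak$

Answer: kayakkayak$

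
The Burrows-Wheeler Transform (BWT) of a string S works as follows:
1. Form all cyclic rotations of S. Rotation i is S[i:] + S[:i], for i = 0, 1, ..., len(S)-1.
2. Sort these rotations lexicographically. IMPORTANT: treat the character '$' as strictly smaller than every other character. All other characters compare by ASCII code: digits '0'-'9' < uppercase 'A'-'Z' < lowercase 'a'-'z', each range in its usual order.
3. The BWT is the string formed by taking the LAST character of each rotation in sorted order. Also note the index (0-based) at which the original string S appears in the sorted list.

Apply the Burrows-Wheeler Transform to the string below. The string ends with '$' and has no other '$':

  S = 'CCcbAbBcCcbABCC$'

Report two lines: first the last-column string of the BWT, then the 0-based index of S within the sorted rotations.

All 16 rotations (rotation i = S[i:]+S[:i]):
  rot[0] = CCcbAbBcCcbABCC$
  rot[1] = CcbAbBcCcbABCC$C
  rot[2] = cbAbBcCcbABCC$CC
  rot[3] = bAbBcCcbABCC$CCc
  rot[4] = AbBcCcbABCC$CCcb
  rot[5] = bBcCcbABCC$CCcbA
  rot[6] = BcCcbABCC$CCcbAb
  rot[7] = cCcbABCC$CCcbAbB
  rot[8] = CcbABCC$CCcbAbBc
  rot[9] = cbABCC$CCcbAbBcC
  rot[10] = bABCC$CCcbAbBcCc
  rot[11] = ABCC$CCcbAbBcCcb
  rot[12] = BCC$CCcbAbBcCcbA
  rot[13] = CC$CCcbAbBcCcbAB
  rot[14] = C$CCcbAbBcCcbABC
  rot[15] = $CCcbAbBcCcbABCC
Sorted (with $ < everything):
  sorted[0] = $CCcbAbBcCcbABCC  (last char: 'C')
  sorted[1] = ABCC$CCcbAbBcCcb  (last char: 'b')
  sorted[2] = AbBcCcbABCC$CCcb  (last char: 'b')
  sorted[3] = BCC$CCcbAbBcCcbA  (last char: 'A')
  sorted[4] = BcCcbABCC$CCcbAb  (last char: 'b')
  sorted[5] = C$CCcbAbBcCcbABC  (last char: 'C')
  sorted[6] = CC$CCcbAbBcCcbAB  (last char: 'B')
  sorted[7] = CCcbAbBcCcbABCC$  (last char: '$')
  sorted[8] = CcbABCC$CCcbAbBc  (last char: 'c')
  sorted[9] = CcbAbBcCcbABCC$C  (last char: 'C')
  sorted[10] = bABCC$CCcbAbBcCc  (last char: 'c')
  sorted[11] = bAbBcCcbABCC$CCc  (last char: 'c')
  sorted[12] = bBcCcbABCC$CCcbA  (last char: 'A')
  sorted[13] = cCcbABCC$CCcbAbB  (last char: 'B')
  sorted[14] = cbABCC$CCcbAbBcC  (last char: 'C')
  sorted[15] = cbAbBcCcbABCC$CC  (last char: 'C')
Last column: CbbAbCB$cCccABCC
Original string S is at sorted index 7

Answer: CbbAbCB$cCccABCC
7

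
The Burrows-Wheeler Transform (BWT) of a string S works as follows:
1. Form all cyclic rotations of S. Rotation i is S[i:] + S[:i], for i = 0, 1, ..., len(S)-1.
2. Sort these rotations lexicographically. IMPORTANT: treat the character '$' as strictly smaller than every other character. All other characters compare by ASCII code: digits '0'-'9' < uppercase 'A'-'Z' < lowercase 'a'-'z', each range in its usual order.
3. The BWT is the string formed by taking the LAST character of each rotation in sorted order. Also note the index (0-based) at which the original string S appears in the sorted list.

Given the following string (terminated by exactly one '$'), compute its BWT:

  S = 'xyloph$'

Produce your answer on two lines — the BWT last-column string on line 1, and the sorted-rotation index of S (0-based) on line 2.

Answer: hpylo$x
5

Derivation:
All 7 rotations (rotation i = S[i:]+S[:i]):
  rot[0] = xyloph$
  rot[1] = yloph$x
  rot[2] = loph$xy
  rot[3] = oph$xyl
  rot[4] = ph$xylo
  rot[5] = h$xylop
  rot[6] = $xyloph
Sorted (with $ < everything):
  sorted[0] = $xyloph  (last char: 'h')
  sorted[1] = h$xylop  (last char: 'p')
  sorted[2] = loph$xy  (last char: 'y')
  sorted[3] = oph$xyl  (last char: 'l')
  sorted[4] = ph$xylo  (last char: 'o')
  sorted[5] = xyloph$  (last char: '$')
  sorted[6] = yloph$x  (last char: 'x')
Last column: hpylo$x
Original string S is at sorted index 5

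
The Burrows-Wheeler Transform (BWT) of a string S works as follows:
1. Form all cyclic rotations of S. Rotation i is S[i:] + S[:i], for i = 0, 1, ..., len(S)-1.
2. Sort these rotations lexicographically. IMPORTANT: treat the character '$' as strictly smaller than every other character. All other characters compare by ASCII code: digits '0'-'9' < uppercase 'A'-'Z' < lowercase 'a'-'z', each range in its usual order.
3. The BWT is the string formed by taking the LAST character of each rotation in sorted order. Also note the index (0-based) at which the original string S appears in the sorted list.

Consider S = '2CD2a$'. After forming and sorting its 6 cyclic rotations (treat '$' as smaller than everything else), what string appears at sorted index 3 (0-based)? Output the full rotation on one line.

All 6 rotations (rotation i = S[i:]+S[:i]):
  rot[0] = 2CD2a$
  rot[1] = CD2a$2
  rot[2] = D2a$2C
  rot[3] = 2a$2CD
  rot[4] = a$2CD2
  rot[5] = $2CD2a
Sorted (with $ < everything):
  sorted[0] = $2CD2a
  sorted[1] = 2CD2a$
  sorted[2] = 2a$2CD
  sorted[3] = CD2a$2
  sorted[4] = D2a$2C
  sorted[5] = a$2CD2
sorted[3] = CD2a$2

Answer: CD2a$2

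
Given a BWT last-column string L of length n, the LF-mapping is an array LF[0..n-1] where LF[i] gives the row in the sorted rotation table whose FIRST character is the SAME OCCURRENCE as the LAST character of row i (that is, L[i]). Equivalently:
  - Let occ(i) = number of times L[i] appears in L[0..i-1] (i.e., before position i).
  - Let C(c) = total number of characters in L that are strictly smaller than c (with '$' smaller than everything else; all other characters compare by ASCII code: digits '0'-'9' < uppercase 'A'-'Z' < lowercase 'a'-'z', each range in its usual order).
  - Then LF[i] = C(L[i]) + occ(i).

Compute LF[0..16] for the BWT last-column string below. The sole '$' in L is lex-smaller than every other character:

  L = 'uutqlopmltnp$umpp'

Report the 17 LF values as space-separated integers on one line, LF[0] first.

Answer: 14 15 12 11 1 6 7 3 2 13 5 8 0 16 4 9 10

Derivation:
Char counts: '$':1, 'l':2, 'm':2, 'n':1, 'o':1, 'p':4, 'q':1, 't':2, 'u':3
C (first-col start): C('$')=0, C('l')=1, C('m')=3, C('n')=5, C('o')=6, C('p')=7, C('q')=11, C('t')=12, C('u')=14
L[0]='u': occ=0, LF[0]=C('u')+0=14+0=14
L[1]='u': occ=1, LF[1]=C('u')+1=14+1=15
L[2]='t': occ=0, LF[2]=C('t')+0=12+0=12
L[3]='q': occ=0, LF[3]=C('q')+0=11+0=11
L[4]='l': occ=0, LF[4]=C('l')+0=1+0=1
L[5]='o': occ=0, LF[5]=C('o')+0=6+0=6
L[6]='p': occ=0, LF[6]=C('p')+0=7+0=7
L[7]='m': occ=0, LF[7]=C('m')+0=3+0=3
L[8]='l': occ=1, LF[8]=C('l')+1=1+1=2
L[9]='t': occ=1, LF[9]=C('t')+1=12+1=13
L[10]='n': occ=0, LF[10]=C('n')+0=5+0=5
L[11]='p': occ=1, LF[11]=C('p')+1=7+1=8
L[12]='$': occ=0, LF[12]=C('$')+0=0+0=0
L[13]='u': occ=2, LF[13]=C('u')+2=14+2=16
L[14]='m': occ=1, LF[14]=C('m')+1=3+1=4
L[15]='p': occ=2, LF[15]=C('p')+2=7+2=9
L[16]='p': occ=3, LF[16]=C('p')+3=7+3=10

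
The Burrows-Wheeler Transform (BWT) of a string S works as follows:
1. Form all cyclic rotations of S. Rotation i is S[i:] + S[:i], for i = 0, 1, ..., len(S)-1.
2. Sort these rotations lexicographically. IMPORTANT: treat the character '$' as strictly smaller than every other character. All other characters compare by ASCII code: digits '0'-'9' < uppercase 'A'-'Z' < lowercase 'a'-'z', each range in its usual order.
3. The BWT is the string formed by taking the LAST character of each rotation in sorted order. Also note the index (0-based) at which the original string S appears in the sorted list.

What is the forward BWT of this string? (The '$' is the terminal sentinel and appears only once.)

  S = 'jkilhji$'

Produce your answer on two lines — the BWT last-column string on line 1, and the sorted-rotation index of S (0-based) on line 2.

All 8 rotations (rotation i = S[i:]+S[:i]):
  rot[0] = jkilhji$
  rot[1] = kilhji$j
  rot[2] = ilhji$jk
  rot[3] = lhji$jki
  rot[4] = hji$jkil
  rot[5] = ji$jkilh
  rot[6] = i$jkilhj
  rot[7] = $jkilhji
Sorted (with $ < everything):
  sorted[0] = $jkilhji  (last char: 'i')
  sorted[1] = hji$jkil  (last char: 'l')
  sorted[2] = i$jkilhj  (last char: 'j')
  sorted[3] = ilhji$jk  (last char: 'k')
  sorted[4] = ji$jkilh  (last char: 'h')
  sorted[5] = jkilhji$  (last char: '$')
  sorted[6] = kilhji$j  (last char: 'j')
  sorted[7] = lhji$jki  (last char: 'i')
Last column: iljkh$ji
Original string S is at sorted index 5

Answer: iljkh$ji
5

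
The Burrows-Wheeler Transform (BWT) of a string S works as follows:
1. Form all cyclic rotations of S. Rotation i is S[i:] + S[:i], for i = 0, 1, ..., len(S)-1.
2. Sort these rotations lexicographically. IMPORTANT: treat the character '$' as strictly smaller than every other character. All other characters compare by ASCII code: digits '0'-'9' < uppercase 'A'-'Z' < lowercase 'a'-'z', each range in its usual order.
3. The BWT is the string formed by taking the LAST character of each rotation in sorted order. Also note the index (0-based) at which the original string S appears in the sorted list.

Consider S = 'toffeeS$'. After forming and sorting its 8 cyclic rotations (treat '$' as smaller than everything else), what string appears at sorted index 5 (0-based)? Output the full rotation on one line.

Answer: ffeeS$to

Derivation:
All 8 rotations (rotation i = S[i:]+S[:i]):
  rot[0] = toffeeS$
  rot[1] = offeeS$t
  rot[2] = ffeeS$to
  rot[3] = feeS$tof
  rot[4] = eeS$toff
  rot[5] = eS$toffe
  rot[6] = S$toffee
  rot[7] = $toffeeS
Sorted (with $ < everything):
  sorted[0] = $toffeeS
  sorted[1] = S$toffee
  sorted[2] = eS$toffe
  sorted[3] = eeS$toff
  sorted[4] = feeS$tof
  sorted[5] = ffeeS$to
  sorted[6] = offeeS$t
  sorted[7] = toffeeS$
sorted[5] = ffeeS$to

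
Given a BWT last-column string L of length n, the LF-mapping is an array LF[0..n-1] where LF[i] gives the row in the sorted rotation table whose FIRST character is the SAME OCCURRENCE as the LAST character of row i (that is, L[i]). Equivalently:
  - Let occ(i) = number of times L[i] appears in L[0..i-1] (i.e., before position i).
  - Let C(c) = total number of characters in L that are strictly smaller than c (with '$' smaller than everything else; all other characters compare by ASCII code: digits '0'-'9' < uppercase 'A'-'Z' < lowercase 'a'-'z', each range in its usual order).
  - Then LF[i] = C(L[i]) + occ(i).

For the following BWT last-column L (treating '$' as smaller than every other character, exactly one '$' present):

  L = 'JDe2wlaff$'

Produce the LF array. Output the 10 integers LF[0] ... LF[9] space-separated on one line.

Char counts: '$':1, '2':1, 'D':1, 'J':1, 'a':1, 'e':1, 'f':2, 'l':1, 'w':1
C (first-col start): C('$')=0, C('2')=1, C('D')=2, C('J')=3, C('a')=4, C('e')=5, C('f')=6, C('l')=8, C('w')=9
L[0]='J': occ=0, LF[0]=C('J')+0=3+0=3
L[1]='D': occ=0, LF[1]=C('D')+0=2+0=2
L[2]='e': occ=0, LF[2]=C('e')+0=5+0=5
L[3]='2': occ=0, LF[3]=C('2')+0=1+0=1
L[4]='w': occ=0, LF[4]=C('w')+0=9+0=9
L[5]='l': occ=0, LF[5]=C('l')+0=8+0=8
L[6]='a': occ=0, LF[6]=C('a')+0=4+0=4
L[7]='f': occ=0, LF[7]=C('f')+0=6+0=6
L[8]='f': occ=1, LF[8]=C('f')+1=6+1=7
L[9]='$': occ=0, LF[9]=C('$')+0=0+0=0

Answer: 3 2 5 1 9 8 4 6 7 0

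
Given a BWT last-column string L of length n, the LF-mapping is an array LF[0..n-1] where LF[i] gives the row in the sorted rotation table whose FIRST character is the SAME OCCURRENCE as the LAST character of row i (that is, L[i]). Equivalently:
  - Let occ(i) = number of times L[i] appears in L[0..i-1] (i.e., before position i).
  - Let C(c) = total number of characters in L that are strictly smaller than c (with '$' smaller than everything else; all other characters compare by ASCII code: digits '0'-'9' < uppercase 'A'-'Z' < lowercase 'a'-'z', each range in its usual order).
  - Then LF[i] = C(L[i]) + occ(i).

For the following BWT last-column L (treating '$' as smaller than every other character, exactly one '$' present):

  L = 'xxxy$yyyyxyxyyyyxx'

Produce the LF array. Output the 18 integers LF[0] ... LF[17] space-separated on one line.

Answer: 1 2 3 8 0 9 10 11 12 4 13 5 14 15 16 17 6 7

Derivation:
Char counts: '$':1, 'x':7, 'y':10
C (first-col start): C('$')=0, C('x')=1, C('y')=8
L[0]='x': occ=0, LF[0]=C('x')+0=1+0=1
L[1]='x': occ=1, LF[1]=C('x')+1=1+1=2
L[2]='x': occ=2, LF[2]=C('x')+2=1+2=3
L[3]='y': occ=0, LF[3]=C('y')+0=8+0=8
L[4]='$': occ=0, LF[4]=C('$')+0=0+0=0
L[5]='y': occ=1, LF[5]=C('y')+1=8+1=9
L[6]='y': occ=2, LF[6]=C('y')+2=8+2=10
L[7]='y': occ=3, LF[7]=C('y')+3=8+3=11
L[8]='y': occ=4, LF[8]=C('y')+4=8+4=12
L[9]='x': occ=3, LF[9]=C('x')+3=1+3=4
L[10]='y': occ=5, LF[10]=C('y')+5=8+5=13
L[11]='x': occ=4, LF[11]=C('x')+4=1+4=5
L[12]='y': occ=6, LF[12]=C('y')+6=8+6=14
L[13]='y': occ=7, LF[13]=C('y')+7=8+7=15
L[14]='y': occ=8, LF[14]=C('y')+8=8+8=16
L[15]='y': occ=9, LF[15]=C('y')+9=8+9=17
L[16]='x': occ=5, LF[16]=C('x')+5=1+5=6
L[17]='x': occ=6, LF[17]=C('x')+6=1+6=7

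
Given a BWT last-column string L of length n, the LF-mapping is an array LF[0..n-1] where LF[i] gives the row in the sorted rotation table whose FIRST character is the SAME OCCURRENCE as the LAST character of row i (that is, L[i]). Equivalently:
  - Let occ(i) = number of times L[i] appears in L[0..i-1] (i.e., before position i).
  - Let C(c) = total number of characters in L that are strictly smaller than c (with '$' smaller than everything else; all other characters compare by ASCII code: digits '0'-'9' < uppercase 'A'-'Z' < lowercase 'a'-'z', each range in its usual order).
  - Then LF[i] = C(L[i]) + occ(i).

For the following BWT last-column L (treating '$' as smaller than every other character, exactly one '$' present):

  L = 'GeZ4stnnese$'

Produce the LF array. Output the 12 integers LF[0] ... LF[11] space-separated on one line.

Char counts: '$':1, '4':1, 'G':1, 'Z':1, 'e':3, 'n':2, 's':2, 't':1
C (first-col start): C('$')=0, C('4')=1, C('G')=2, C('Z')=3, C('e')=4, C('n')=7, C('s')=9, C('t')=11
L[0]='G': occ=0, LF[0]=C('G')+0=2+0=2
L[1]='e': occ=0, LF[1]=C('e')+0=4+0=4
L[2]='Z': occ=0, LF[2]=C('Z')+0=3+0=3
L[3]='4': occ=0, LF[3]=C('4')+0=1+0=1
L[4]='s': occ=0, LF[4]=C('s')+0=9+0=9
L[5]='t': occ=0, LF[5]=C('t')+0=11+0=11
L[6]='n': occ=0, LF[6]=C('n')+0=7+0=7
L[7]='n': occ=1, LF[7]=C('n')+1=7+1=8
L[8]='e': occ=1, LF[8]=C('e')+1=4+1=5
L[9]='s': occ=1, LF[9]=C('s')+1=9+1=10
L[10]='e': occ=2, LF[10]=C('e')+2=4+2=6
L[11]='$': occ=0, LF[11]=C('$')+0=0+0=0

Answer: 2 4 3 1 9 11 7 8 5 10 6 0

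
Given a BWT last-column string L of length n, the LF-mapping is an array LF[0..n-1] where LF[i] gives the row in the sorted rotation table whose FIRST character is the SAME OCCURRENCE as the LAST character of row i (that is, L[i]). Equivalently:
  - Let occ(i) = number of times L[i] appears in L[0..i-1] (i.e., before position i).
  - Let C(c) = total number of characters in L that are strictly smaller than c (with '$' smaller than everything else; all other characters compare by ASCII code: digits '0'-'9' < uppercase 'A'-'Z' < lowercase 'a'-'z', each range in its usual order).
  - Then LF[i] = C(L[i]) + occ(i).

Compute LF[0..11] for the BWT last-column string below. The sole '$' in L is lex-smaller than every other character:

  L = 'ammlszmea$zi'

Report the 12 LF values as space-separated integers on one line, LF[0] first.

Answer: 1 6 7 5 9 10 8 3 2 0 11 4

Derivation:
Char counts: '$':1, 'a':2, 'e':1, 'i':1, 'l':1, 'm':3, 's':1, 'z':2
C (first-col start): C('$')=0, C('a')=1, C('e')=3, C('i')=4, C('l')=5, C('m')=6, C('s')=9, C('z')=10
L[0]='a': occ=0, LF[0]=C('a')+0=1+0=1
L[1]='m': occ=0, LF[1]=C('m')+0=6+0=6
L[2]='m': occ=1, LF[2]=C('m')+1=6+1=7
L[3]='l': occ=0, LF[3]=C('l')+0=5+0=5
L[4]='s': occ=0, LF[4]=C('s')+0=9+0=9
L[5]='z': occ=0, LF[5]=C('z')+0=10+0=10
L[6]='m': occ=2, LF[6]=C('m')+2=6+2=8
L[7]='e': occ=0, LF[7]=C('e')+0=3+0=3
L[8]='a': occ=1, LF[8]=C('a')+1=1+1=2
L[9]='$': occ=0, LF[9]=C('$')+0=0+0=0
L[10]='z': occ=1, LF[10]=C('z')+1=10+1=11
L[11]='i': occ=0, LF[11]=C('i')+0=4+0=4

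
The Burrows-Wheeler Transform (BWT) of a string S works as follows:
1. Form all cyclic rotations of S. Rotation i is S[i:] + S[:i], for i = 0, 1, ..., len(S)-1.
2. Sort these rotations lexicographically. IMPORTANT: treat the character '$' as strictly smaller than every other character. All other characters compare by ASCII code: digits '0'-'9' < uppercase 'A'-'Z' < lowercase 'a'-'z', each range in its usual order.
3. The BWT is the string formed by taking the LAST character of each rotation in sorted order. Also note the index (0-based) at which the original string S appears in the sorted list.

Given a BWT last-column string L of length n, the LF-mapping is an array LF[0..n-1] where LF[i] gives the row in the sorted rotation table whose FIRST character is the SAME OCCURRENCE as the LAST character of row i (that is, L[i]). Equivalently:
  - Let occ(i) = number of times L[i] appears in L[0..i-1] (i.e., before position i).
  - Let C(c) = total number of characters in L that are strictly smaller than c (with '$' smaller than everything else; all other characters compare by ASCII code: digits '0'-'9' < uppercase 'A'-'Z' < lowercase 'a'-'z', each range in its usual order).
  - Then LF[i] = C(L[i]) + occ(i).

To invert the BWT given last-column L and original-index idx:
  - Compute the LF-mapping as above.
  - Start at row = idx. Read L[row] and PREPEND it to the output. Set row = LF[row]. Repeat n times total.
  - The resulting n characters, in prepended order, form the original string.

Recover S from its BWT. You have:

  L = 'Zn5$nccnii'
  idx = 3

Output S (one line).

Answer: cincinn5Z$

Derivation:
LF mapping: 2 7 1 0 8 3 4 9 5 6
Walk LF starting at row 3, prepending L[row]:
  step 1: row=3, L[3]='$', prepend. Next row=LF[3]=0
  step 2: row=0, L[0]='Z', prepend. Next row=LF[0]=2
  step 3: row=2, L[2]='5', prepend. Next row=LF[2]=1
  step 4: row=1, L[1]='n', prepend. Next row=LF[1]=7
  step 5: row=7, L[7]='n', prepend. Next row=LF[7]=9
  step 6: row=9, L[9]='i', prepend. Next row=LF[9]=6
  step 7: row=6, L[6]='c', prepend. Next row=LF[6]=4
  step 8: row=4, L[4]='n', prepend. Next row=LF[4]=8
  step 9: row=8, L[8]='i', prepend. Next row=LF[8]=5
  step 10: row=5, L[5]='c', prepend. Next row=LF[5]=3
Reversed output: cincinn5Z$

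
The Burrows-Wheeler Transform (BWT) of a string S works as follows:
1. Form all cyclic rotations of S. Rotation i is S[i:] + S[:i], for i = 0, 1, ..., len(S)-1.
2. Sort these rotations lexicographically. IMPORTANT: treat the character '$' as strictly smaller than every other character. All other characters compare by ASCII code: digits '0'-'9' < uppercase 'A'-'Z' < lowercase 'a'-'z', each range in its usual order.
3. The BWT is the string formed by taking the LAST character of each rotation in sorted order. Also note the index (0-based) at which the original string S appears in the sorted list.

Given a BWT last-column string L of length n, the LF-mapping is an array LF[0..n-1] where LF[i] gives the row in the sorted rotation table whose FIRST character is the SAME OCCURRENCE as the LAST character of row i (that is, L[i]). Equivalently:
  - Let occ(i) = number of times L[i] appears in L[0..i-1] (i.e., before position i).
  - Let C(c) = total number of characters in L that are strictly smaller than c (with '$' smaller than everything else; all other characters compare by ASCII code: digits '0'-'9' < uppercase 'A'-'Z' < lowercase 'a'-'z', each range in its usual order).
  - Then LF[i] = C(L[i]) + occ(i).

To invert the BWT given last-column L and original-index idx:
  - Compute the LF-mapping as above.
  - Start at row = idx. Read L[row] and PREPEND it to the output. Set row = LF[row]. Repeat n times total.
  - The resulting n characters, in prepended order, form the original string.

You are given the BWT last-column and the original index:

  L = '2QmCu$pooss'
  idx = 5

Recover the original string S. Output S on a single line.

LF mapping: 1 3 4 2 10 0 7 5 6 8 9
Walk LF starting at row 5, prepending L[row]:
  step 1: row=5, L[5]='$', prepend. Next row=LF[5]=0
  step 2: row=0, L[0]='2', prepend. Next row=LF[0]=1
  step 3: row=1, L[1]='Q', prepend. Next row=LF[1]=3
  step 4: row=3, L[3]='C', prepend. Next row=LF[3]=2
  step 5: row=2, L[2]='m', prepend. Next row=LF[2]=4
  step 6: row=4, L[4]='u', prepend. Next row=LF[4]=10
  step 7: row=10, L[10]='s', prepend. Next row=LF[10]=9
  step 8: row=9, L[9]='s', prepend. Next row=LF[9]=8
  step 9: row=8, L[8]='o', prepend. Next row=LF[8]=6
  step 10: row=6, L[6]='p', prepend. Next row=LF[6]=7
  step 11: row=7, L[7]='o', prepend. Next row=LF[7]=5
Reversed output: opossumCQ2$

Answer: opossumCQ2$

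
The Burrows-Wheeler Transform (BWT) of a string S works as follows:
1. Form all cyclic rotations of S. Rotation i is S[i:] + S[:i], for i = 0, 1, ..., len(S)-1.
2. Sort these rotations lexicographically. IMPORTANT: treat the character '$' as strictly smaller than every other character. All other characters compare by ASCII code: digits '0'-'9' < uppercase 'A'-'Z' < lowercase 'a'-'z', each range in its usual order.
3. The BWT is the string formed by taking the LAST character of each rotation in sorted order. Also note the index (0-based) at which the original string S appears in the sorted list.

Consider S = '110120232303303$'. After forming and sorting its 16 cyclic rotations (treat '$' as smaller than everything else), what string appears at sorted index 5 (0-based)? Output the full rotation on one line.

All 16 rotations (rotation i = S[i:]+S[:i]):
  rot[0] = 110120232303303$
  rot[1] = 10120232303303$1
  rot[2] = 0120232303303$11
  rot[3] = 120232303303$110
  rot[4] = 20232303303$1101
  rot[5] = 0232303303$11012
  rot[6] = 232303303$110120
  rot[7] = 32303303$1101202
  rot[8] = 2303303$11012023
  rot[9] = 303303$110120232
  rot[10] = 03303$1101202323
  rot[11] = 3303$11012023230
  rot[12] = 303$110120232303
  rot[13] = 03$1101202323033
  rot[14] = 3$11012023230330
  rot[15] = $110120232303303
Sorted (with $ < everything):
  sorted[0] = $110120232303303
  sorted[1] = 0120232303303$11
  sorted[2] = 0232303303$11012
  sorted[3] = 03$1101202323033
  sorted[4] = 03303$1101202323
  sorted[5] = 10120232303303$1
  sorted[6] = 110120232303303$
  sorted[7] = 120232303303$110
  sorted[8] = 20232303303$1101
  sorted[9] = 2303303$11012023
  sorted[10] = 232303303$110120
  sorted[11] = 3$11012023230330
  sorted[12] = 303$110120232303
  sorted[13] = 303303$110120232
  sorted[14] = 32303303$1101202
  sorted[15] = 3303$11012023230
sorted[5] = 10120232303303$1

Answer: 10120232303303$1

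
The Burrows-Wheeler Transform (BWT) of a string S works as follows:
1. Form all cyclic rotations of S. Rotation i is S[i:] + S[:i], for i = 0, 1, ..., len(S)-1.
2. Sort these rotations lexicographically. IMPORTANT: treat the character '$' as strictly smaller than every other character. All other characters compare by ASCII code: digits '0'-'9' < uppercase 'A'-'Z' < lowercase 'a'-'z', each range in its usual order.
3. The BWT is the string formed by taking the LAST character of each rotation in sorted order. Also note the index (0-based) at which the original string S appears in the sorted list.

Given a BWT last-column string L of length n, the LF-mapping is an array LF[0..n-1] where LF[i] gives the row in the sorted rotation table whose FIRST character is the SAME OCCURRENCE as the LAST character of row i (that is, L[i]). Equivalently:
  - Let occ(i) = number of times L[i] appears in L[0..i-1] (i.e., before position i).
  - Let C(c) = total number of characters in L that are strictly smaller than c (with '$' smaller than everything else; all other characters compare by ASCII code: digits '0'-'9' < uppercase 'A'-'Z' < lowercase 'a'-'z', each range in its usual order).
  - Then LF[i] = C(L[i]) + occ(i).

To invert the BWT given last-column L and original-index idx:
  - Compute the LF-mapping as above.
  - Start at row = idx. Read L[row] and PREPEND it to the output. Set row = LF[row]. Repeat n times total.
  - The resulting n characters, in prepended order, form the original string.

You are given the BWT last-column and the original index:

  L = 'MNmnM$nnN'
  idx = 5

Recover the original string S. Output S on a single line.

LF mapping: 1 3 5 6 2 0 7 8 4
Walk LF starting at row 5, prepending L[row]:
  step 1: row=5, L[5]='$', prepend. Next row=LF[5]=0
  step 2: row=0, L[0]='M', prepend. Next row=LF[0]=1
  step 3: row=1, L[1]='N', prepend. Next row=LF[1]=3
  step 4: row=3, L[3]='n', prepend. Next row=LF[3]=6
  step 5: row=6, L[6]='n', prepend. Next row=LF[6]=7
  step 6: row=7, L[7]='n', prepend. Next row=LF[7]=8
  step 7: row=8, L[8]='N', prepend. Next row=LF[8]=4
  step 8: row=4, L[4]='M', prepend. Next row=LF[4]=2
  step 9: row=2, L[2]='m', prepend. Next row=LF[2]=5
Reversed output: mMNnnnNM$

Answer: mMNnnnNM$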